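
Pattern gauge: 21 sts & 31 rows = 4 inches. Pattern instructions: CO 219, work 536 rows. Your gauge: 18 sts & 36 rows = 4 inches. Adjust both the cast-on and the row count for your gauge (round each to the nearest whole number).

Cast on 188 stitches; work 622 rows.

Stitches: 219 × 18/21 = 187.71 → 188.
Rows: 536 × 36/31 = 622.45 → 622.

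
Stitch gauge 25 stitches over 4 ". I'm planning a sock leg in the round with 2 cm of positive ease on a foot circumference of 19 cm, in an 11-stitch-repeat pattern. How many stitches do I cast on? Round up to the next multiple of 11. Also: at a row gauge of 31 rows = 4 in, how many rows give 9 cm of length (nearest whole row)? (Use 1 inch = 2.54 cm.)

Finished = 19 + 2 = 21 cm.
21 cm × 1/2.54 = 8.27 inches.
25/4 = 6.25 sts per in; 8.27 × 6.25 = 51.67 sts.
Next multiple of 11 → 55.
9 cm = 3.54 inches; × 7.75 = 27.46 → 27 rows.

Cast on 55 stitches; work 27 rows.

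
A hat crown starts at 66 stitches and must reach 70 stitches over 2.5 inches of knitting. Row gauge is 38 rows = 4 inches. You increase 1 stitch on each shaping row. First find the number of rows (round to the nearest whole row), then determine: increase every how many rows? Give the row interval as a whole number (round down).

Increase every 6th row.

Rows = 2.5 × 9.5 = 23.8 → 24 rows.
Stitches to add: 4 → 4 shaping rows (at 1 st each).
24 / 4 = 6.00 → every 6 rows.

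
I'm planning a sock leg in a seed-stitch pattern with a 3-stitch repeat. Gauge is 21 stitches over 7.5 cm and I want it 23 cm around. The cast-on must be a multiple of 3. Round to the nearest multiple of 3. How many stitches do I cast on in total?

21 / 7.5 = 2.8 sts per cm.
23 × 2.8 = 64.40 sts.
Nearest multiple of 3: 63.

CO 63 sts.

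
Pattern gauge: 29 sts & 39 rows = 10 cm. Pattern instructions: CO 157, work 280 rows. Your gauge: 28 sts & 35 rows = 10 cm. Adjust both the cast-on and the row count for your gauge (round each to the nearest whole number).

Stitches: 157 × 28/29 = 151.59 → 152.
Rows: 280 × 35/39 = 251.28 → 251.

Cast on 152 stitches; work 251 rows.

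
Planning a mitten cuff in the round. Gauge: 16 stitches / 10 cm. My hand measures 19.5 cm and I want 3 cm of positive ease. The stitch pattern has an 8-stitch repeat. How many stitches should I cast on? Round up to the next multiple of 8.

Finished = 19.5 + 3 = 22.5 cm.
16 / 10 = 1.6 sts/cm.
22.5 × 1.6 = 36.00 sts.
Next multiple of 8: 40.

40 stitches.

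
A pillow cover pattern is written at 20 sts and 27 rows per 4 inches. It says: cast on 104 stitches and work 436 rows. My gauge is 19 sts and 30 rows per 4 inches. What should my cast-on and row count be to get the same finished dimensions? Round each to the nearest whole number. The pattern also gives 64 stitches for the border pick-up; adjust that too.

Cast on 99 stitches; work 484 rows; border pick-up 61 stitches.

Stitches: 104 × 19/20 = 98.80 → 99.
Rows: 436 × 30/27 = 484.44 → 484.
border pick-up: 64 × 19/20 = 60.80 → 61.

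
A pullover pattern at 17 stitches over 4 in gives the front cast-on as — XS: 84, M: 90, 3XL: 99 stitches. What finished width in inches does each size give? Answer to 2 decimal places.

17/4 = 4.25 sts per in.
XS: 84 / 4.25 = 19.765 → 19.76 in.
M: 90 / 4.25 = 21.176 → 21.18 in.
3XL: 99 / 4.25 = 23.294 → 23.29 in.

XS 19.76 inches; M 21.18 inches; 3XL 23.29 inches.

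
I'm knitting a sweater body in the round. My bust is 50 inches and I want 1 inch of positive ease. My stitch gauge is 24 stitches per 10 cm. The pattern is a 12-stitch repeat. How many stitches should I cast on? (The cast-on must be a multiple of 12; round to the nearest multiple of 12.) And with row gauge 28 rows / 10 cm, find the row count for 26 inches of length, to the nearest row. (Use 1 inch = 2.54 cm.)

Finished = 50 + 1 = 51 inches.
51 inches × 2.54 = 129.54 cm.
24/10 = 2.4 sts per cm; 129.54 × 2.4 = 310.90 sts.
Nearest multiple of 12 → 312.
26 inches = 66.04 cm; × 2.8 = 184.91 → 185 rows.

Cast on 312 stitches; work 185 rows.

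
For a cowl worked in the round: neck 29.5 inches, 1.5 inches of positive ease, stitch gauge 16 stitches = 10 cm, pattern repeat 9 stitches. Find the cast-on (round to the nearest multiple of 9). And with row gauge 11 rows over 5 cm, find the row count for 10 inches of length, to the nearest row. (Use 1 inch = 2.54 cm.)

Cast on 126 stitches; work 56 rows.

Finished = 29.5 + 1.5 = 31 inches.
31 inches × 2.54 = 78.74 cm.
16/10 = 1.6 sts per cm; 78.74 × 1.6 = 125.98 sts.
Nearest multiple of 9 → 126.
10 inches = 25.40 cm; × 2.2 = 55.88 → 56 rows.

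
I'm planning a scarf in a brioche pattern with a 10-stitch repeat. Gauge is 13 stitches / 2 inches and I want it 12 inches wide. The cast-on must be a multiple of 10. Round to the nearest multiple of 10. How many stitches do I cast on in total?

Cast on 80 stitches.

13 / 2 = 6.5 sts per inch.
12 × 6.5 = 78.00 sts.
Nearest multiple of 10: 80.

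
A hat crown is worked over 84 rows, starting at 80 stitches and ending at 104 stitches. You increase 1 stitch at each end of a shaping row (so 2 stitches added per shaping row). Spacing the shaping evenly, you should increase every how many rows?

Stitches to add: |104 − 80| = 24.
Shaping rows needed: 24 / 2 = 12.
84 rows / 12 = every 7 rows.

Increase every 7th row.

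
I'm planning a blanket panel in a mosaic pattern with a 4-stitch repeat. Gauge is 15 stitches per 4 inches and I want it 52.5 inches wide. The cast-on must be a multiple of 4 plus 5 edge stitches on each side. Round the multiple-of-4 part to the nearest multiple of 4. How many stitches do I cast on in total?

15 / 4 = 3.75 sts per inch.
52.5 × 3.75 = 196.88 sts.
Less 10 edge sts → 186.88 for the repeat.
Nearest multiple of 4: 188.
Add back 10 edge sts → 198.

198 stitches.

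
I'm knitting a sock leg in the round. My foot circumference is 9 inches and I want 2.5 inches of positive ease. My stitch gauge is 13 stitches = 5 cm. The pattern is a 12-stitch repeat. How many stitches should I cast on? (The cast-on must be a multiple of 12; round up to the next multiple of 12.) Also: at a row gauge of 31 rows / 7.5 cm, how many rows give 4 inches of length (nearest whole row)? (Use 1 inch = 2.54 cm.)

Finished = 9 + 2.5 = 11.5 inches.
11.5 inches × 2.54 = 29.21 cm.
13/5 = 2.6 sts per cm; 29.21 × 2.6 = 75.95 sts.
Next multiple of 12 → 84.
4 inches = 10.16 cm; × 4.133 = 41.99 → 42 rows.

Cast on 84 stitches; work 42 rows.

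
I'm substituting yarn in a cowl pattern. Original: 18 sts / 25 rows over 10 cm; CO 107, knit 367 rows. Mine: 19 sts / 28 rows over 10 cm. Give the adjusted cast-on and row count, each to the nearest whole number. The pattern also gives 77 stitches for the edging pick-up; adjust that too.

Stitches: 107 × 19/18 = 112.94 → 113.
Rows: 367 × 28/25 = 411.04 → 411.
edging pick-up: 77 × 19/18 = 81.28 → 81.

Cast on 113 stitches; work 411 rows; edging pick-up 81 stitches.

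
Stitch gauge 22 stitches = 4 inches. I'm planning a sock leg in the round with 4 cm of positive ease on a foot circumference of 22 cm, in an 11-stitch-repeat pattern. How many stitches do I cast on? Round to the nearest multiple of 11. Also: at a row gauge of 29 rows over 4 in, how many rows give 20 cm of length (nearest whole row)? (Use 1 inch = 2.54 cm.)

Finished = 22 + 4 = 26 cm.
26 cm × 1/2.54 = 10.24 inches.
22/4 = 5.5 sts per in; 10.24 × 5.5 = 56.30 sts.
Nearest multiple of 11 → 55.
20 cm = 7.87 inches; × 7.25 = 57.09 → 57 rows.

Cast on 55 stitches; work 57 rows.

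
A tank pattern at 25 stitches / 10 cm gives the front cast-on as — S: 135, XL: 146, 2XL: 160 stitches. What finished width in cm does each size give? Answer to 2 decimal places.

25/10 = 2.5 sts per cm.
S: 135 / 2.5 = 54.000 → 54.00 cm.
XL: 146 / 2.5 = 58.400 → 58.40 cm.
2XL: 160 / 2.5 = 64.000 → 64.00 cm.

S 54.00 cm; XL 58.40 cm; 2XL 64.00 cm.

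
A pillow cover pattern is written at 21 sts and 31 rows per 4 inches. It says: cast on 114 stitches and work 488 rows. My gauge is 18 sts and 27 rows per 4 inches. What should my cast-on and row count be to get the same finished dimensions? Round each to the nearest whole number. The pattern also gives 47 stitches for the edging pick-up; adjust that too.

Cast on 98 stitches; work 425 rows; edging pick-up 40 stitches.

Stitches: 114 × 18/21 = 97.71 → 98.
Rows: 488 × 27/31 = 425.03 → 425.
edging pick-up: 47 × 18/21 = 40.29 → 40.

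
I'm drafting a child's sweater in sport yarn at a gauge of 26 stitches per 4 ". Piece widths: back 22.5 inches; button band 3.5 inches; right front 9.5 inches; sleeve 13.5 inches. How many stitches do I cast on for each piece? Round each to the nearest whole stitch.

back 146; button band 23; right front 62; sleeve 88.

Rate = 26/4 = 6.5 sts per in.
back: 22.5 × 6.5 = 146.25 → 146.
button band: 3.5 × 6.5 = 22.75 → 23.
right front: 9.5 × 6.5 = 61.75 → 62.
sleeve: 13.5 × 6.5 = 87.75 → 88.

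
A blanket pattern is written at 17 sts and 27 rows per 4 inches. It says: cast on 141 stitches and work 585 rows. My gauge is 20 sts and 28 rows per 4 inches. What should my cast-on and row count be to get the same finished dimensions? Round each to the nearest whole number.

Cast on 166 stitches; work 607 rows.

Stitches: 141 × 20/17 = 165.88 → 166.
Rows: 585 × 28/27 = 606.67 → 607.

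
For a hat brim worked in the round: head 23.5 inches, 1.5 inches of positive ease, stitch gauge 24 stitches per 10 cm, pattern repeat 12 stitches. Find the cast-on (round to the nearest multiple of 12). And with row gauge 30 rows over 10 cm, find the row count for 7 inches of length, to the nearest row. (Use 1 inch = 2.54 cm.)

Cast on 156 stitches; work 53 rows.

Finished = 23.5 + 1.5 = 25 inches.
25 inches × 2.54 = 63.50 cm.
24/10 = 2.4 sts per cm; 63.50 × 2.4 = 152.40 sts.
Nearest multiple of 12 → 156.
7 inches = 17.78 cm; × 3 = 53.34 → 53 rows.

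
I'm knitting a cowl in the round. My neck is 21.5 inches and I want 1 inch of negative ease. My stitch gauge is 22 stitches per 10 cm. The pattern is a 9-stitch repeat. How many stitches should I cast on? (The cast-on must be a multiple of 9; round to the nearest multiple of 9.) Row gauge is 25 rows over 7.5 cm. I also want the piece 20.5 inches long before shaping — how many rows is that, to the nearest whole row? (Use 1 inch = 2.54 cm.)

Cast on 117 stitches; work 174 rows.

Finished = 21.5 − 1 = 20.5 inches.
20.5 inches × 2.54 = 52.07 cm.
22/10 = 2.2 sts per cm; 52.07 × 2.2 = 114.55 sts.
Nearest multiple of 9 → 117.
20.5 inches = 52.07 cm; × 3.333 = 173.57 → 174 rows.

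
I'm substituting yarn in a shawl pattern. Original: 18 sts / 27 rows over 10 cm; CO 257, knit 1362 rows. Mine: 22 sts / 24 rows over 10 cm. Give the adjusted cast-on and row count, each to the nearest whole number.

Stitches: 257 × 22/18 = 314.11 → 314.
Rows: 1362 × 24/27 = 1210.67 → 1211.

Cast on 314 stitches; work 1211 rows.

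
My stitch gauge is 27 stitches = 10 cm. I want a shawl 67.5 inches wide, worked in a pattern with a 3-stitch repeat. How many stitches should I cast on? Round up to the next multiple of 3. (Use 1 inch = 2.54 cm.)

465 stitches.

67.5 in = 67.5 × 2.54 = 171.45 cm.
27 / 10 = 2.7 sts/cm.
171.45 × 2.7 = 462.92 sts.
→ 465.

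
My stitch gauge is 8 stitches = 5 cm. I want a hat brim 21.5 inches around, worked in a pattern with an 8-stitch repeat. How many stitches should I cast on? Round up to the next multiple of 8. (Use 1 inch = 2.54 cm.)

21.5 in = 21.5 × 2.54 = 54.61 cm.
8 / 5 = 1.6 sts/cm.
54.61 × 1.6 = 87.38 sts.
→ 88.

Cast on 88 stitches.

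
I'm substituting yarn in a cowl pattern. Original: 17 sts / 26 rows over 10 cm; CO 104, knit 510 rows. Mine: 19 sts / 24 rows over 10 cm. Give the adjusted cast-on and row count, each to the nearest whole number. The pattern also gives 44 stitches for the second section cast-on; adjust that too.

Cast on 116 stitches; work 471 rows; second section cast-on 49 stitches.

Stitches: 104 × 19/17 = 116.24 → 116.
Rows: 510 × 24/26 = 470.77 → 471.
second section cast-on: 44 × 19/17 = 49.18 → 49.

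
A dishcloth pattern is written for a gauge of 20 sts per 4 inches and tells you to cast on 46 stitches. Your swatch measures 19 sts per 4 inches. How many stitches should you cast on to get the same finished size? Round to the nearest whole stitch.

44 stitches.

Scale factor = 19 / 20 = 0.950.
46 × 19 / 20 = 43.70 sts.
→ 44 sts.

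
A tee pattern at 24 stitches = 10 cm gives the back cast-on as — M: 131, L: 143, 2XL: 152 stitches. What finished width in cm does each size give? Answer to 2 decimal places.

M 54.58 cm; L 59.58 cm; 2XL 63.33 cm.

24/10 = 2.4 sts per cm.
M: 131 / 2.4 = 54.583 → 54.58 cm.
L: 143 / 2.4 = 59.583 → 59.58 cm.
2XL: 152 / 2.4 = 63.333 → 63.33 cm.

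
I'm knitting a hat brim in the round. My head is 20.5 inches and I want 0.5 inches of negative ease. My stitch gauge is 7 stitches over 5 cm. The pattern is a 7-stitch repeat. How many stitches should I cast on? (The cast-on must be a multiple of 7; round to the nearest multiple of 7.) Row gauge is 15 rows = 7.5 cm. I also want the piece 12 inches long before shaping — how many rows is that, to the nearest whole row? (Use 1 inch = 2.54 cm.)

Finished = 20.5 − 0.5 = 20 inches.
20 inches × 2.54 = 50.80 cm.
7/5 = 1.4 sts per cm; 50.80 × 1.4 = 71.12 sts.
Nearest multiple of 7 → 70.
12 inches = 30.48 cm; × 2 = 60.96 → 61 rows.

Cast on 70 stitches; work 61 rows.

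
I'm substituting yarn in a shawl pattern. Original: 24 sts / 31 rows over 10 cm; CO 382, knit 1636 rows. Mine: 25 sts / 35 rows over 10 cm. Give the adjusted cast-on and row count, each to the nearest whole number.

Cast on 398 stitches; work 1847 rows.

Stitches: 382 × 25/24 = 397.92 → 398.
Rows: 1636 × 35/31 = 1847.10 → 1847.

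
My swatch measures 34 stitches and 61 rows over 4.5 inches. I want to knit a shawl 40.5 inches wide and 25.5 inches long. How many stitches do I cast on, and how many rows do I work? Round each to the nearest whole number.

Stitch gauge = 34/4.5 = 7.556 sts/in; 40.5 × 7.556 = 306.00 → 306 sts.
Row gauge = 61/4.5 = 13.556 rows/in; 25.5 × 13.556 = 345.67 → 346 rows.

Cast on 306 stitches and work 346 rows.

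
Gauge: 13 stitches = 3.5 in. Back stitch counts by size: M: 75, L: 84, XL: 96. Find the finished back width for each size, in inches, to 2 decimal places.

13/3.5 = 3.714 sts per in.
M: 75 / 3.714 = 20.192 → 20.19 in.
L: 84 / 3.714 = 22.615 → 22.62 in.
XL: 96 / 3.714 = 25.846 → 25.85 in.

M 20.19 inches; L 22.62 inches; XL 25.85 inches.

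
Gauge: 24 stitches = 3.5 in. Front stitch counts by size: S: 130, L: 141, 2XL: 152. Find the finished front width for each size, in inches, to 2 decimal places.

24/3.5 = 6.857 sts per in.
S: 130 / 6.857 = 18.958 → 18.96 in.
L: 141 / 6.857 = 20.562 → 20.56 in.
2XL: 152 / 6.857 = 22.167 → 22.17 in.

S 18.96 inches; L 20.56 inches; 2XL 22.17 inches.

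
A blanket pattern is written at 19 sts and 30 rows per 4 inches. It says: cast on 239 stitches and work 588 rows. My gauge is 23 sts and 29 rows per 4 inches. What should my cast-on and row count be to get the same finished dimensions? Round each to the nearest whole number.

Cast on 289 stitches; work 568 rows.

Stitches: 239 × 23/19 = 289.32 → 289.
Rows: 588 × 29/30 = 568.40 → 568.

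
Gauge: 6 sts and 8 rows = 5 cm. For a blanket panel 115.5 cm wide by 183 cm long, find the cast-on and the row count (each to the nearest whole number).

Stitch gauge = 6/5 = 1.2 sts/cm; 115.5 × 1.2 = 138.60 → 139 sts.
Row gauge = 8/5 = 1.6 rows/cm; 183 × 1.6 = 292.80 → 293 rows.

Cast on 139 stitches and work 293 rows.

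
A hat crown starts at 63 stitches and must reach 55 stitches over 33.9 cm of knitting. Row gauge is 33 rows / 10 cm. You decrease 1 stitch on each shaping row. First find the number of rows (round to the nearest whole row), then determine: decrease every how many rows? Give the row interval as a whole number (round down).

Rows = 33.9 × 3.3 = 111.9 → 112 rows.
Stitches to remove: 8 → 8 shaping rows (at 1 st each).
112 / 8 = 14.00 → every 14 rows.

Decrease every 14th row.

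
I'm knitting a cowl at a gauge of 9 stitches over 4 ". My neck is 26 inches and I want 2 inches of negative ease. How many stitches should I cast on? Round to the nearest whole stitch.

Cast on 54 stitches.

Finished = 26 − 2 = 24 in.
9 / 4 = 2.25 sts per inch.
24.00 × 2.25 = 54.00 sts.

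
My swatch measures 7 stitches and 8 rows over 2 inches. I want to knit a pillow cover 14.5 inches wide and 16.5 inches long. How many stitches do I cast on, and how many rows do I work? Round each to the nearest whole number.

Cast on 51 stitches and work 66 rows.

Stitch gauge = 7/2 = 3.5 sts/in; 14.5 × 3.5 = 50.75 → 51 sts.
Row gauge = 8/2 = 4 rows/in; 16.5 × 4 = 66.00 → 66 rows.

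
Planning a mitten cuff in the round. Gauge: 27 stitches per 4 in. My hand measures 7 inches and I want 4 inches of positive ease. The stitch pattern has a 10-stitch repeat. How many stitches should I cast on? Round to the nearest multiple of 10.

Finished = 7 + 4 = 11 inches.
27 / 4 = 6.75 sts/in.
11 × 6.75 = 74.25 sts.
Nearest multiple of 10: 70.

Cast on 70 stitches.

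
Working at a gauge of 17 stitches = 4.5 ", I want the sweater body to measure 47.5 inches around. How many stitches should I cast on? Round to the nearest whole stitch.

17 stitches / 4.5 in = 3.778 stitches per inch.
47.5 × 3.778 = 179.44 stitches.
Round to nearest → 179.

CO 179 sts.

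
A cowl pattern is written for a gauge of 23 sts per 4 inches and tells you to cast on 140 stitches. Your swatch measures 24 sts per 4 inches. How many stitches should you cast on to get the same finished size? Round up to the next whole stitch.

Scale factor = 24 / 23 = 1.043.
140 × 24 / 23 = 146.09 sts.
→ 147 sts.

147 stitches.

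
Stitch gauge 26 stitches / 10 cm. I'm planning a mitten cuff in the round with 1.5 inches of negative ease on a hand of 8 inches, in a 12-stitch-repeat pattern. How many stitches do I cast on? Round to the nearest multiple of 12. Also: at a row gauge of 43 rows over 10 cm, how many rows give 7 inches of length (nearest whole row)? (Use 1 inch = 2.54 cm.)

Cast on 48 stitches; work 76 rows.

Finished = 8 − 1.5 = 6.5 inches.
6.5 inches × 2.54 = 16.51 cm.
26/10 = 2.6 sts per cm; 16.51 × 2.6 = 42.93 sts.
Nearest multiple of 12 → 48.
7 inches = 17.78 cm; × 4.3 = 76.45 → 76 rows.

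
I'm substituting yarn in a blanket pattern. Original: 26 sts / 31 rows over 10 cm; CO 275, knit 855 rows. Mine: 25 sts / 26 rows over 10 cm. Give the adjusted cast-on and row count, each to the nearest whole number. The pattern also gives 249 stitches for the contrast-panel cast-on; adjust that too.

Stitches: 275 × 25/26 = 264.42 → 264.
Rows: 855 × 26/31 = 717.10 → 717.
contrast-panel cast-on: 249 × 25/26 = 239.42 → 239.

Cast on 264 stitches; work 717 rows; contrast-panel cast-on 239 stitches.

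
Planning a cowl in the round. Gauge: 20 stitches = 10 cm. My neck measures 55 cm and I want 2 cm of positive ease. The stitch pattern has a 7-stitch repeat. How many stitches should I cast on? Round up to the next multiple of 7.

Finished = 55 + 2 = 57 cm.
20 / 10 = 2 sts/cm.
57 × 2 = 114.00 sts.
Next multiple of 7: 119.

Cast on 119 stitches.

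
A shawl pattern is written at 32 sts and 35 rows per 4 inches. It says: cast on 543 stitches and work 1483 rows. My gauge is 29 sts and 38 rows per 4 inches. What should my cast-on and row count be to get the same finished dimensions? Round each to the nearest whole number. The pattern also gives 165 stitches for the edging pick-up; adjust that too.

Cast on 492 stitches; work 1610 rows; edging pick-up 150 stitches.

Stitches: 543 × 29/32 = 492.09 → 492.
Rows: 1483 × 38/35 = 1610.11 → 1610.
edging pick-up: 165 × 29/32 = 149.53 → 150.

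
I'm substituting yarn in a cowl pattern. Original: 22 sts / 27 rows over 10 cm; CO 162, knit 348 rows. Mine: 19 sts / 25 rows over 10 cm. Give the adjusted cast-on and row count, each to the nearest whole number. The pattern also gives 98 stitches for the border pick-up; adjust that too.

Cast on 140 stitches; work 322 rows; border pick-up 85 stitches.

Stitches: 162 × 19/22 = 139.91 → 140.
Rows: 348 × 25/27 = 322.22 → 322.
border pick-up: 98 × 19/22 = 84.64 → 85.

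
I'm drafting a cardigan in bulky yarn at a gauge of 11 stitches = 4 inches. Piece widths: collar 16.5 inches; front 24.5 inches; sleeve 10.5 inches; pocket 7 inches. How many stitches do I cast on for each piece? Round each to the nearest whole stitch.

Rate = 11/4 = 2.75 sts per in.
collar: 16.5 × 2.75 = 45.38 → 45.
front: 24.5 × 2.75 = 67.38 → 67.
sleeve: 10.5 × 2.75 = 28.88 → 29.
pocket: 7 × 2.75 = 19.25 → 19.

collar 45; front 67; sleeve 29; pocket 19.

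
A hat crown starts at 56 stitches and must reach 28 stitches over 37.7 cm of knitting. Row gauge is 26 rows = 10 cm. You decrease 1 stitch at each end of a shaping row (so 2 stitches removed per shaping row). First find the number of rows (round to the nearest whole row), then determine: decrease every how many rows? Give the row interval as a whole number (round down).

Decrease every 7th row.

Rows = 37.7 × 2.6 = 98.0 → 98 rows.
Stitches to remove: 28 → 14 shaping rows (at 2 st each).
98 / 14 = 7.00 → every 7 rows.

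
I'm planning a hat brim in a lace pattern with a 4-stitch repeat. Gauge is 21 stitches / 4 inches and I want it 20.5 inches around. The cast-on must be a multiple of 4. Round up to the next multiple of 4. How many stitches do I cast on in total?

Cast on 108 stitches.

21 / 4 = 5.25 sts per inch.
20.5 × 5.25 = 107.62 sts.
Next multiple of 4: 108.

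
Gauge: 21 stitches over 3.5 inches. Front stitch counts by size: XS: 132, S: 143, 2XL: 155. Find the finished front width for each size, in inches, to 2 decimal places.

XS 22.00 inches; S 23.83 inches; 2XL 25.83 inches.

21/3.5 = 6 sts per in.
XS: 132 / 6 = 22.000 → 22.00 in.
S: 143 / 6 = 23.833 → 23.83 in.
2XL: 155 / 6 = 25.833 → 25.83 in.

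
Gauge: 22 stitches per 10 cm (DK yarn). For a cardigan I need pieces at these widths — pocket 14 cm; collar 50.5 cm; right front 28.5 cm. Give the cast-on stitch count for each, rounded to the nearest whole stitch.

Rate = 22/10 = 2.2 sts per cm.
pocket: 14 × 2.2 = 30.80 → 31.
collar: 50.5 × 2.2 = 111.10 → 111.
right front: 28.5 × 2.2 = 62.70 → 63.

pocket 31; collar 111; right front 63.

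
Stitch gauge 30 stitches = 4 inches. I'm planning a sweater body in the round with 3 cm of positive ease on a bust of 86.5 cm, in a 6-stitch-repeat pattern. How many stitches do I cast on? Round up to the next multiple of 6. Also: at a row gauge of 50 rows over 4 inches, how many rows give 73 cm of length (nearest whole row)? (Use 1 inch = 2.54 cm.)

Cast on 270 stitches; work 359 rows.

Finished = 86.5 + 3 = 89.5 cm.
89.5 cm × 1/2.54 = 35.24 inches.
30/4 = 7.5 sts per in; 35.24 × 7.5 = 264.27 sts.
Next multiple of 6 → 270.
73 cm = 28.74 inches; × 12.5 = 359.25 → 359 rows.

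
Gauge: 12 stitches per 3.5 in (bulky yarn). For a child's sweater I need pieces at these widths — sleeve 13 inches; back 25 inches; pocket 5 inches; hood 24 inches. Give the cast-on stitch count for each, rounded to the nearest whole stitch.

Rate = 12/3.5 = 3.429 sts per in.
sleeve: 13 × 3.429 = 44.57 → 45.
back: 25 × 3.429 = 85.71 → 86.
pocket: 5 × 3.429 = 17.14 → 17.
hood: 24 × 3.429 = 82.29 → 82.

sleeve 45; back 86; pocket 17; hood 82.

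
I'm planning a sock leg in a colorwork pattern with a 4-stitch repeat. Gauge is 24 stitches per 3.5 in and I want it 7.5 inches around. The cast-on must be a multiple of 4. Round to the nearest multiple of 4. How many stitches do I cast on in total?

Cast on 52 stitches.

24 / 3.5 = 6.857 sts per inch.
7.5 × 6.857 = 51.43 sts.
Nearest multiple of 4: 52.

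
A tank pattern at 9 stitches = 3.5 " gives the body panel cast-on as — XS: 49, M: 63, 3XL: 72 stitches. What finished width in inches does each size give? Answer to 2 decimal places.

XS 19.06 inches; M 24.50 inches; 3XL 28.00 inches.

9/3.5 = 2.571 sts per in.
XS: 49 / 2.571 = 19.056 → 19.06 in.
M: 63 / 2.571 = 24.500 → 24.50 in.
3XL: 72 / 2.571 = 28.000 → 28.00 in.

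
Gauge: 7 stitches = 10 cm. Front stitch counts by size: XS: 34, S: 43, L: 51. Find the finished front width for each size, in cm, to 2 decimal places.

7/10 = 0.7 sts per cm.
XS: 34 / 0.7 = 48.571 → 48.57 cm.
S: 43 / 0.7 = 61.429 → 61.43 cm.
L: 51 / 0.7 = 72.857 → 72.86 cm.

XS 48.57 cm; S 61.43 cm; L 72.86 cm.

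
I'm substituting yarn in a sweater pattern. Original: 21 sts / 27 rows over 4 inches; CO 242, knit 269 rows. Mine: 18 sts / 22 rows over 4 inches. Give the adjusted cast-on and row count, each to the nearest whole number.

Stitches: 242 × 18/21 = 207.43 → 207.
Rows: 269 × 22/27 = 219.19 → 219.

Cast on 207 stitches; work 219 rows.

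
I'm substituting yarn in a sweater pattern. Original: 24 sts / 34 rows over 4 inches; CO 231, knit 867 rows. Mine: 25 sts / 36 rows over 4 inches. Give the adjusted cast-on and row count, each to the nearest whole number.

Cast on 241 stitches; work 918 rows.

Stitches: 231 × 25/24 = 240.62 → 241.
Rows: 867 × 36/34 = 918.00 → 918.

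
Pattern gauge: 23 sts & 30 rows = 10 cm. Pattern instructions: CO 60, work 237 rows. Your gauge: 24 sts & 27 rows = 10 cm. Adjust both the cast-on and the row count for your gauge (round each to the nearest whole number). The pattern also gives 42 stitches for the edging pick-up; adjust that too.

Cast on 63 stitches; work 213 rows; edging pick-up 44 stitches.

Stitches: 60 × 24/23 = 62.61 → 63.
Rows: 237 × 27/30 = 213.30 → 213.
edging pick-up: 42 × 24/23 = 43.83 → 44.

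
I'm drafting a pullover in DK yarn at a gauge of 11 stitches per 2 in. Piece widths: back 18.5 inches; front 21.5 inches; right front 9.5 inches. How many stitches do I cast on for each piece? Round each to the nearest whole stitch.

back 102; front 118; right front 52.

Rate = 11/2 = 5.5 sts per in.
back: 18.5 × 5.5 = 101.75 → 102.
front: 21.5 × 5.5 = 118.25 → 118.
right front: 9.5 × 5.5 = 52.25 → 52.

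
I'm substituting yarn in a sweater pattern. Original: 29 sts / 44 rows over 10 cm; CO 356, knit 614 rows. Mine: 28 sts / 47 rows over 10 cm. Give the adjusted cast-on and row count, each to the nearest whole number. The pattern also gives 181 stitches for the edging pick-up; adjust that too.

Cast on 344 stitches; work 656 rows; edging pick-up 175 stitches.

Stitches: 356 × 28/29 = 343.72 → 344.
Rows: 614 × 47/44 = 655.86 → 656.
edging pick-up: 181 × 28/29 = 174.76 → 175.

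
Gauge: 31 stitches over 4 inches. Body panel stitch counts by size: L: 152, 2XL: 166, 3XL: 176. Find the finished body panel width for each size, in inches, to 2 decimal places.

31/4 = 7.75 sts per in.
L: 152 / 7.75 = 19.613 → 19.61 in.
2XL: 166 / 7.75 = 21.419 → 21.42 in.
3XL: 176 / 7.75 = 22.710 → 22.71 in.

L 19.61 inches; 2XL 21.42 inches; 3XL 22.71 inches.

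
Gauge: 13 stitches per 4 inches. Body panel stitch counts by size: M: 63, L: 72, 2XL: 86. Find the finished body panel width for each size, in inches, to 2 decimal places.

M 19.38 inches; L 22.15 inches; 2XL 26.46 inches.

13/4 = 3.25 sts per in.
M: 63 / 3.25 = 19.385 → 19.38 in.
L: 72 / 3.25 = 22.154 → 22.15 in.
2XL: 86 / 3.25 = 26.462 → 26.46 in.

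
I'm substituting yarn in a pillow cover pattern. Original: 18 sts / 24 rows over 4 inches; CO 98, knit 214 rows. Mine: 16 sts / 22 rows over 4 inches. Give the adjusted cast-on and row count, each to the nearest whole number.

Stitches: 98 × 16/18 = 87.11 → 87.
Rows: 214 × 22/24 = 196.17 → 196.

Cast on 87 stitches; work 196 rows.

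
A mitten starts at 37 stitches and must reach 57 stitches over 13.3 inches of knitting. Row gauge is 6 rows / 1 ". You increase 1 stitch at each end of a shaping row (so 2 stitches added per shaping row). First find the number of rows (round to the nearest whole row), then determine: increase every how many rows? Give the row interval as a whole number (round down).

Rows = 13.3 × 6 = 79.8 → 80 rows.
Stitches to add: 20 → 10 shaping rows (at 2 st each).
80 / 10 = 8.00 → every 8 rows.

Increase every 8th row.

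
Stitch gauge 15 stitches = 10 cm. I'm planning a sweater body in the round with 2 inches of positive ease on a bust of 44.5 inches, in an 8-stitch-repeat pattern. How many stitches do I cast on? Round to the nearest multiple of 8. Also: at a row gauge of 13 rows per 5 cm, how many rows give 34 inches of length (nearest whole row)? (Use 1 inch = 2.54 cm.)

Finished = 44.5 + 2 = 46.5 inches.
46.5 inches × 2.54 = 118.11 cm.
15/10 = 1.5 sts per cm; 118.11 × 1.5 = 177.16 sts.
Nearest multiple of 8 → 176.
34 inches = 86.36 cm; × 2.6 = 224.54 → 225 rows.

Cast on 176 stitches; work 225 rows.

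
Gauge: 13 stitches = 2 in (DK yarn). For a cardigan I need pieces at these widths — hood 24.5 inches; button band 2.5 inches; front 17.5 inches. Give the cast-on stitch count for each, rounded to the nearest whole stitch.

hood 159; button band 16; front 114.

Rate = 13/2 = 6.5 sts per in.
hood: 24.5 × 6.5 = 159.25 → 159.
button band: 2.5 × 6.5 = 16.25 → 16.
front: 17.5 × 6.5 = 113.75 → 114.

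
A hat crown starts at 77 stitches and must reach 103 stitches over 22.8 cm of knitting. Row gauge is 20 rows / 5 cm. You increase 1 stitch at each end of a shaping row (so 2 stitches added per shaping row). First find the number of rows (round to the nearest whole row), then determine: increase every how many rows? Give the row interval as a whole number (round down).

Rows = 22.8 × 4 = 91.2 → 91 rows.
Stitches to add: 26 → 13 shaping rows (at 2 st each).
91 / 13 = 7.00 → every 7 rows.

Increase every 7th row.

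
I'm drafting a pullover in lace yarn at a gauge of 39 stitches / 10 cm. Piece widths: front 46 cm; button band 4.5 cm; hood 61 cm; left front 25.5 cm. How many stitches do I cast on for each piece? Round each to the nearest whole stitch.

front 179; button band 18; hood 238; left front 99.

Rate = 39/10 = 3.9 sts per cm.
front: 46 × 3.9 = 179.40 → 179.
button band: 4.5 × 3.9 = 17.55 → 18.
hood: 61 × 3.9 = 237.90 → 238.
left front: 25.5 × 3.9 = 99.45 → 99.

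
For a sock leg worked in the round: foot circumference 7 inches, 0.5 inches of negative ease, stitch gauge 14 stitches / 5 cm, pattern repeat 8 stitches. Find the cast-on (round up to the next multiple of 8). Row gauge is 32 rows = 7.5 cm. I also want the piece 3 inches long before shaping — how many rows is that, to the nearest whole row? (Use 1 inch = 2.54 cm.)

Cast on 48 stitches; work 33 rows.

Finished = 7 − 0.5 = 6.5 inches.
6.5 inches × 2.54 = 16.51 cm.
14/5 = 2.8 sts per cm; 16.51 × 2.8 = 46.23 sts.
Next multiple of 8 → 48.
3 inches = 7.62 cm; × 4.267 = 32.51 → 33 rows.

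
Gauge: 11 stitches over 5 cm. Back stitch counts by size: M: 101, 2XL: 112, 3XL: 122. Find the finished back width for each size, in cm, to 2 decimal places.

11/5 = 2.2 sts per cm.
M: 101 / 2.2 = 45.909 → 45.91 cm.
2XL: 112 / 2.2 = 50.909 → 50.91 cm.
3XL: 122 / 2.2 = 55.455 → 55.45 cm.

M 45.91 cm; 2XL 50.91 cm; 3XL 55.45 cm.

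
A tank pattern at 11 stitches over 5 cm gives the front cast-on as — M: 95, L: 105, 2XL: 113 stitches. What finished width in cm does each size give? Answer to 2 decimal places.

M 43.18 cm; L 47.73 cm; 2XL 51.36 cm.

11/5 = 2.2 sts per cm.
M: 95 / 2.2 = 43.182 → 43.18 cm.
L: 105 / 2.2 = 47.727 → 47.73 cm.
2XL: 113 / 2.2 = 51.364 → 51.36 cm.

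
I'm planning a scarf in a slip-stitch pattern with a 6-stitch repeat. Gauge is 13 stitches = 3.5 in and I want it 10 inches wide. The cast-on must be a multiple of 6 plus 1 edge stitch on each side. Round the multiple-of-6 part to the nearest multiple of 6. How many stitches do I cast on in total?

13 / 3.5 = 3.714 sts per inch.
10 × 3.714 = 37.14 sts.
Less 2 edge sts → 35.14 for the repeat.
Nearest multiple of 6: 36.
Add back 2 edge sts → 38.

CO 38 sts.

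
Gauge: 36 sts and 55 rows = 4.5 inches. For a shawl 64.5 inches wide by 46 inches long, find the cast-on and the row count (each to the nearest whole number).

Stitch gauge = 36/4.5 = 8 sts/in; 64.5 × 8 = 516.00 → 516 sts.
Row gauge = 55/4.5 = 12.222 rows/in; 46 × 12.222 = 562.22 → 562 rows.

Cast on 516 stitches and work 562 rows.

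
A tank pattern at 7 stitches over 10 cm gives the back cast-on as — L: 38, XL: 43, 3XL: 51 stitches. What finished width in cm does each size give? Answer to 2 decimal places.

7/10 = 0.7 sts per cm.
L: 38 / 0.7 = 54.286 → 54.29 cm.
XL: 43 / 0.7 = 61.429 → 61.43 cm.
3XL: 51 / 0.7 = 72.857 → 72.86 cm.

L 54.29 cm; XL 61.43 cm; 3XL 72.86 cm.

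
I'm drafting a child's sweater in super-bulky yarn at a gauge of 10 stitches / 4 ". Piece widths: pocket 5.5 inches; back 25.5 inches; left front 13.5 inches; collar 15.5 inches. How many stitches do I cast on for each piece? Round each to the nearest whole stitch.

Rate = 10/4 = 2.5 sts per in.
pocket: 5.5 × 2.5 = 13.75 → 14.
back: 25.5 × 2.5 = 63.75 → 64.
left front: 13.5 × 2.5 = 33.75 → 34.
collar: 15.5 × 2.5 = 38.75 → 39.

pocket 14; back 64; left front 34; collar 39.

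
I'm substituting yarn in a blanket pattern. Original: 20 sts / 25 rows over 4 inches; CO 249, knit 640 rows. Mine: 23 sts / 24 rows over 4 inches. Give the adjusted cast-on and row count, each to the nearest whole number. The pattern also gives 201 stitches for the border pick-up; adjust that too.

Cast on 286 stitches; work 614 rows; border pick-up 231 stitches.

Stitches: 249 × 23/20 = 286.35 → 286.
Rows: 640 × 24/25 = 614.40 → 614.
border pick-up: 201 × 23/20 = 231.15 → 231.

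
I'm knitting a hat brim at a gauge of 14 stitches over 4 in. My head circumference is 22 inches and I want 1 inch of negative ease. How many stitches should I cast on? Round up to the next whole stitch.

CO 74 sts.

Finished = 22 − 1 = 21 in.
14 / 4 = 3.5 sts per inch.
21.00 × 3.5 = 73.50 sts.
→ 74 sts.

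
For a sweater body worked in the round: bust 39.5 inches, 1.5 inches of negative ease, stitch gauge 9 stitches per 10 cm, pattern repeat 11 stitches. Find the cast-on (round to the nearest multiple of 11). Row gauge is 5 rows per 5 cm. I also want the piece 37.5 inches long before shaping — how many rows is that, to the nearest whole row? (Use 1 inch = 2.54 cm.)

Finished = 39.5 − 1.5 = 38 inches.
38 inches × 2.54 = 96.52 cm.
9/10 = 0.9 sts per cm; 96.52 × 0.9 = 86.87 sts.
Nearest multiple of 11 → 88.
37.5 inches = 95.25 cm; × 1 = 95.25 → 95 rows.

Cast on 88 stitches; work 95 rows.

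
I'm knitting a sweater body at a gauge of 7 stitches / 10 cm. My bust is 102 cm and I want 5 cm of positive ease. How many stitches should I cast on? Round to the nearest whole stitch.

75 stitches.

Finished = 102 + 5 = 107 cm.
7 / 10 = 0.7 sts per cm.
107.00 × 0.7 = 74.90 sts.
→ 75 sts.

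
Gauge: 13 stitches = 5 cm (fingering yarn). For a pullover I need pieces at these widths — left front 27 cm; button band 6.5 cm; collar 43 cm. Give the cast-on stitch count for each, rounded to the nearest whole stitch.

Rate = 13/5 = 2.6 sts per cm.
left front: 27 × 2.6 = 70.20 → 70.
button band: 6.5 × 2.6 = 16.90 → 17.
collar: 43 × 2.6 = 111.80 → 112.

left front 70; button band 17; collar 112.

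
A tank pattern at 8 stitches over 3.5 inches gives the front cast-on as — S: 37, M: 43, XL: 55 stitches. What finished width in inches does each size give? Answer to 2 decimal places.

S 16.19 inches; M 18.81 inches; XL 24.06 inches.

8/3.5 = 2.286 sts per in.
S: 37 / 2.286 = 16.188 → 16.19 in.
M: 43 / 2.286 = 18.812 → 18.81 in.
XL: 55 / 2.286 = 24.062 → 24.06 in.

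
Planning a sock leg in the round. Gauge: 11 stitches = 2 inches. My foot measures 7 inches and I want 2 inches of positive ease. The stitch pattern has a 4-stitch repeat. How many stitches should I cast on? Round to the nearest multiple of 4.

Finished = 7 + 2 = 9 inches.
11 / 2 = 5.5 sts/in.
9 × 5.5 = 49.50 sts.
Nearest multiple of 4: 48.

Cast on 48 stitches.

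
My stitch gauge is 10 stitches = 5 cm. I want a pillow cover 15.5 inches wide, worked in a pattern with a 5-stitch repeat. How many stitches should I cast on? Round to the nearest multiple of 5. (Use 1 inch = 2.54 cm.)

Cast on 80 stitches.

15.5 in = 15.5 × 2.54 = 39.37 cm.
10 / 5 = 2 sts/cm.
39.37 × 2 = 78.74 sts.
→ 80.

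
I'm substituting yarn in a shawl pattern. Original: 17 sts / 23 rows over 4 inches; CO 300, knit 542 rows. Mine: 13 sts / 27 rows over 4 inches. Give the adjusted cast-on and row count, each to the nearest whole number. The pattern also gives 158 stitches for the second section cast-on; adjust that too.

Stitches: 300 × 13/17 = 229.41 → 229.
Rows: 542 × 27/23 = 636.26 → 636.
second section cast-on: 158 × 13/17 = 120.82 → 121.

Cast on 229 stitches; work 636 rows; second section cast-on 121 stitches.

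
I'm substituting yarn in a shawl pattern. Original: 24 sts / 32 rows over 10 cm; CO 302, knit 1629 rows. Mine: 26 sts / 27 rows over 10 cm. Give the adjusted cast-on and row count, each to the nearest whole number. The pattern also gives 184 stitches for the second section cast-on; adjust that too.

Cast on 327 stitches; work 1374 rows; second section cast-on 199 stitches.

Stitches: 302 × 26/24 = 327.17 → 327.
Rows: 1629 × 27/32 = 1374.47 → 1374.
second section cast-on: 184 × 26/24 = 199.33 → 199.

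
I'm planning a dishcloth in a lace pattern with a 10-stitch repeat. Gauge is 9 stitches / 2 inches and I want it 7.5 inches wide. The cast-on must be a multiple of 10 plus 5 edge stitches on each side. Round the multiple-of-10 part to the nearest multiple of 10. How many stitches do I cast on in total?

9 / 2 = 4.5 sts per inch.
7.5 × 4.5 = 33.75 sts.
Less 10 edge sts → 23.75 for the repeat.
Nearest multiple of 10: 20.
Add back 10 edge sts → 30.

Cast on 30 stitches.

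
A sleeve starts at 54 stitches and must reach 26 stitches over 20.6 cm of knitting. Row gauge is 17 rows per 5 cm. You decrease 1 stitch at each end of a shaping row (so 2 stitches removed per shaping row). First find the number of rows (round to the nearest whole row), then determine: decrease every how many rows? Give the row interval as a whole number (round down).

Decrease every 5th row.

Rows = 20.6 × 3.4 = 70.0 → 70 rows.
Stitches to remove: 28 → 14 shaping rows (at 2 st each).
70 / 14 = 5.00 → every 5 rows.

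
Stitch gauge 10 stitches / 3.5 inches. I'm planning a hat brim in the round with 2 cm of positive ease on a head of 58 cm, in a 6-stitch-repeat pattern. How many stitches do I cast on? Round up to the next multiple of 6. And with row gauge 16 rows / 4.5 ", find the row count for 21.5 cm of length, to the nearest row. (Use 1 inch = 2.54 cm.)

Finished = 58 + 2 = 60 cm.
60 cm × 1/2.54 = 23.62 inches.
10/3.5 = 2.857 sts per in; 23.62 × 2.857 = 67.49 sts.
Next multiple of 6 → 72.
21.5 cm = 8.46 inches; × 3.556 = 30.10 → 30 rows.

Cast on 72 stitches; work 30 rows.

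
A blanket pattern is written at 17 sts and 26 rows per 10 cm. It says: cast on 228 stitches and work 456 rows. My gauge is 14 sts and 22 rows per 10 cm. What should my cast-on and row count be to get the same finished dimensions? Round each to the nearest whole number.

Stitches: 228 × 14/17 = 187.76 → 188.
Rows: 456 × 22/26 = 385.85 → 386.

Cast on 188 stitches; work 386 rows.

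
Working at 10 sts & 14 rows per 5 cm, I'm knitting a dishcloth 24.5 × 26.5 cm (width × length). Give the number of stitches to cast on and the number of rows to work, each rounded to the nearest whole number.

Stitch gauge = 10/5 = 2 sts/cm; 24.5 × 2 = 49.00 → 49 sts.
Row gauge = 14/5 = 2.8 rows/cm; 26.5 × 2.8 = 74.20 → 74 rows.

Cast on 49 stitches and work 74 rows.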